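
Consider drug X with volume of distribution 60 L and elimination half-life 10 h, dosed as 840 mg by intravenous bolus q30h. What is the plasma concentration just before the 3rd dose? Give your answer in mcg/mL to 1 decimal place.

2.0 mcg/mL

f = (1/2)^(τ/t½) = (1/2)^(30/10) ≈ 0.1250.
C₀ = D/Vd = 840/60 ≈ 14.000 mcg/mL.
Before the 3rd dose, 2 doses have been given. Superposition: Cmin = C₀·(f + f²).
≈ 14.000 × (0.1250 + 0.0156) ≈ 14.000 × 0.1406 ≈ 1.968 mcg/mL.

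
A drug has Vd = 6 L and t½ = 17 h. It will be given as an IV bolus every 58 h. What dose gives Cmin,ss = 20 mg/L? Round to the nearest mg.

τ/t½ = 58/17 ≈ 3.4118, so f = (1/2)^(58/17) ≈ 0.093963.
Cmin,ss = (D/Vd)·f/(1−f), so D = Cmin,ss·Vd·(1−f)/f.
D = 20 × 6 × (1−f)/f ≈ 20 × 6 × 9.64249 ≈ 1157.10 mg.

1157 mg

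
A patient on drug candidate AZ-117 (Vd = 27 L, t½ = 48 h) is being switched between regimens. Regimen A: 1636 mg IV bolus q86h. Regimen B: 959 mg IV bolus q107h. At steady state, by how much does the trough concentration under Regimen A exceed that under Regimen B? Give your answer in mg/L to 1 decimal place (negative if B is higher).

15.0 mg/L

Regimen A: f = (1/2)^(86/48) ≈ 0.2888; Cmin,ss = (1636/27)·f/(1−f) ≈ 24.605 mg/L.
Regimen B: f = (1/2)^(107/48) ≈ 0.2133; Cmin,ss = (959/27)·f/(1−f) ≈ 9.630 mg/L.
Difference ≈ 24.605 − 9.630 ≈ 14.975 mg/L.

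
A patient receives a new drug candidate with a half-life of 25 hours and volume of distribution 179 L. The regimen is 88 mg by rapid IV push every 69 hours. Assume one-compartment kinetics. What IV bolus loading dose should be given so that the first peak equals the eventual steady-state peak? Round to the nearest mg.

f = (1/2)^(69/25) ≈ 0.147624; accumulation ratio R = 1/(1−f) ≈ 1.17319.
Loading dose to hit Cmax,ss on first dose: D_load = D_maint·R ≈ 88 × 1.17319 ≈ 103.24 mg.

103 mg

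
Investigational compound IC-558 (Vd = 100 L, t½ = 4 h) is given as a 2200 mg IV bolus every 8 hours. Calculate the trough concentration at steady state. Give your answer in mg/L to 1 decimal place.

The dosing interval is 2 half-lives, so f = 2^(−2) = 0.25.
Accumulation ratio R = 1/(1 − f) = 1/0.75 = 4/3.
Single-dose peak C₀ = D/Vd = 2200/100 = 22 mg/L.
Steady-state peak Cmax,ss = C₀·R = 22 × 4/3 ≈ 29.333 mg/L.
Steady-state trough Cmin,ss = Cmax,ss·f ≈ 29.333 × 0.25 ≈ 7.333 mg/L.

7.3 mg/L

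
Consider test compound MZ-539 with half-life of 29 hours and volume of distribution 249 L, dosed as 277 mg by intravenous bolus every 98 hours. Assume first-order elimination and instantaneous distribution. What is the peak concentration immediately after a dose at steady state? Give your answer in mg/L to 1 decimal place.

k = ln2/t½ = ln2/29 ≈ 0.023902 h⁻¹; fraction remaining f = e^(−kτ) = e^(−0.023902×98) ≈ 0.0961.
At steady state, accumulation factor R = 1/(1 − e^(−kτ)) ≈ 1.1063.
Single-dose peak C₀ = D/Vd = 277/249 ≈ 1.112 mg/L.
Steady-state peak Cmax,ss = C₀·R ≈ 1.112 × 1.1063 ≈ 1.230 mg/L.

1.2 mg/L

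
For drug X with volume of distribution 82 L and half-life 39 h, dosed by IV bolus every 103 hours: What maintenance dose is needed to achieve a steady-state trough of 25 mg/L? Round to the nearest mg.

τ/t½ = 103/39 ≈ 2.641, so f = (1/2)^(103/39) ≈ 0.160314.
Cmin,ss = (D/Vd)·f/(1−f), so D = Cmin,ss·Vd·(1−f)/f.
D = 25 × 82 × (1−f)/f ≈ 25 × 82 × 5.23776 ≈ 10737.41 mg.

10737 mg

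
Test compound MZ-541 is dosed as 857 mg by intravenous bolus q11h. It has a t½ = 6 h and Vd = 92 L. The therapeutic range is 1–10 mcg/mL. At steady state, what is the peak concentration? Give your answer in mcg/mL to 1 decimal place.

Over one 11-h interval, 11/6 ≈ 1.8333 half-lives elapse, leaving f ≈ 0.2806 of each dose.
Accumulation ratio R = 1/(1 − f) ≈ 1/0.7194 ≈ 1.3900.
Single-dose peak C₀ = D/Vd = 857/92 ≈ 9.315 mcg/mL.
Cmax,ss = C₀/(1 − f) ≈ 9.315/0.7194 ≈ 12.948 mcg/mL.
Peak 12.9 mcg/mL vs MTC 10 mcg/mL: exceeds toxic threshold.

12.9 mcg/mL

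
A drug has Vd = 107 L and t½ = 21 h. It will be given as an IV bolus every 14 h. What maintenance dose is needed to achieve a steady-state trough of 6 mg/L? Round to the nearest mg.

τ/t½ = 14/21 ≈ 0.66667, so f = (1/2)^(14/21) ≈ 0.629961.
Cmin,ss = (D/Vd)·f/(1−f), so D = Cmin,ss·Vd·(1−f)/f.
D = 6 × 107 × (1−f)/f ≈ 6 × 107 × 0.58740 ≈ 377.11 mg.

377 mg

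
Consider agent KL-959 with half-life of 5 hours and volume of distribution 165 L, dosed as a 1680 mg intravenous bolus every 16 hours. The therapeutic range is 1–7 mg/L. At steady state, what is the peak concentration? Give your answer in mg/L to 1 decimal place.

k = ln2/t½ = ln2/5 ≈ 0.138629 h⁻¹; fraction remaining f = e^(−kτ) = e^(−0.138629×16) ≈ 0.1088.
At steady state, accumulation factor R = 1/(1 − e^(−kτ)) ≈ 1.1221.
Each bolus raises the concentration by D/Vd = 1680/165 ≈ 10.182 mg/L.
Steady-state peak Cmax,ss = C₀·R ≈ 10.182 × 1.1221 ≈ 11.425 mg/L.
Peak 11.4 mg/L vs MTC 7 mg/L: exceeds toxic threshold.

11.4 mg/L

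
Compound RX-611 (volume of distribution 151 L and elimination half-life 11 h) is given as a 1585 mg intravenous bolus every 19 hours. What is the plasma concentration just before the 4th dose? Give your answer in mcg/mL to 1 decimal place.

f = (1/2)^(τ/t½) = (1/2)^(19/11) ≈ 0.3020.
C₀ = D/Vd = 1585/151 ≈ 10.497 mcg/mL.
Before the 4th dose, 3 doses have been given. Superposition: Cmin = C₀·(f + f² + … + f^3).
≈ 10.497 × (0.3020 + 0.0912 + 0.0275) ≈ 10.497 × 0.4207 ≈ 4.416 mcg/mL.

4.4 mcg/mL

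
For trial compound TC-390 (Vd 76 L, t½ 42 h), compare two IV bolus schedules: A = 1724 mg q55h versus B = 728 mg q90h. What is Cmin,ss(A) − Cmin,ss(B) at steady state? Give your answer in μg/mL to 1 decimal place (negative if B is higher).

Regimen A: f = (1/2)^(55/42) ≈ 0.4035; Cmin,ss = (1724/76)·f/(1−f) ≈ 15.345 μg/mL.
Regimen B: f = (1/2)^(90/42) ≈ 0.2264; Cmin,ss = (728/76)·f/(1−f) ≈ 2.803 μg/mL.
Difference ≈ 15.345 − 2.803 ≈ 12.542 μg/mL.

12.5 μg/mL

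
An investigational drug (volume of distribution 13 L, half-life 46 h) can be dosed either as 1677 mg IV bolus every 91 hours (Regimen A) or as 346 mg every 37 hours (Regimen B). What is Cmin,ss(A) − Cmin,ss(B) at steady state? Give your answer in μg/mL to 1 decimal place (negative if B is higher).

8.2 μg/mL

Regimen A: f = (1/2)^(91/46) ≈ 0.2538; Cmin,ss = (1677/13)·f/(1−f) ≈ 43.876 μg/mL.
Regimen B: f = (1/2)^(37/46) ≈ 0.5726; Cmin,ss = (346/13)·f/(1−f) ≈ 35.657 μg/mL.
Difference ≈ 43.876 − 35.657 ≈ 8.219 μg/mL.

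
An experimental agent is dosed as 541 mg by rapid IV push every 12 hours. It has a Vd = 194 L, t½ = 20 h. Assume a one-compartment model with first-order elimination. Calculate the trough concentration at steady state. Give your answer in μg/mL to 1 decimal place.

5.4 μg/mL

k = ln2/t½ = ln2/20 ≈ 0.034657 h⁻¹; fraction remaining f = e^(−kτ) = e^(−0.034657×12) ≈ 0.6598.
At steady state, accumulation factor R = 1/(1 − e^(−kτ)) ≈ 2.9394.
Each bolus raises the concentration by D/Vd = 541/194 ≈ 2.789 μg/mL.
Cmax,ss = C₀/(1 − f) ≈ 2.789/0.3402 ≈ 8.198 μg/mL.
One interval later, Cmin,ss = Cmax,ss·e^(−kτ) ≈ 8.198 × 0.6598 ≈ 5.409 μg/mL.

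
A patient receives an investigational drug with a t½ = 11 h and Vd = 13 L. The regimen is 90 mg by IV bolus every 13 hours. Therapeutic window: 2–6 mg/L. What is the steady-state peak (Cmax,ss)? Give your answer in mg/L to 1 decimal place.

12.4 mg/L

k = ln2/t½ = ln2/11 ≈ 0.063013 h⁻¹; fraction remaining f = e^(−kτ) = e^(−0.063013×13) ≈ 0.4408.
Accumulation ratio R = 1/(1 − f) ≈ 1/0.5592 ≈ 1.7883.
Single-dose peak C₀ = D/Vd = 90/13 ≈ 6.923 mg/L.
Steady-state peak Cmax,ss = C₀·R ≈ 6.923 × 1.7883 ≈ 12.380 mg/L.
Peak 12.4 mg/L vs MTC 6 mg/L: exceeds toxic threshold.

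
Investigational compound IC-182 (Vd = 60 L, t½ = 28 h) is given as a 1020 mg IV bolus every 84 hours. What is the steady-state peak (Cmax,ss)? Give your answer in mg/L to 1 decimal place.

19.4 mg/L

τ = 84 h = 3 half-lives, so f = (1/2)^3 = 0.125.
Accumulation ratio R = 1/(1 − f) = 1/0.875 = 8/7.
Single-dose peak C₀ = D/Vd = 1020/60 = 17 mg/L.
Steady-state peak Cmax,ss = C₀·R = 17 × 8/7 ≈ 19.429 mg/L.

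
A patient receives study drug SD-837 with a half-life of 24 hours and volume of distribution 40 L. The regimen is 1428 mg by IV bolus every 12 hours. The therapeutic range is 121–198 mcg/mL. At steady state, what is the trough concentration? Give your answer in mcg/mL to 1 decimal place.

Over one 12-h interval, 12/24 ≈ 0.5 half-lives elapse, leaving f ≈ 0.7071 of each dose.
Each bolus raises the concentration by D/Vd = 1428/40 ≈ 35.700 mcg/mL.
Steady-state trough Cmin,ss = C₀·f/(1−f) ≈ 35.700 × 0.7071/0.2929 ≈ 86.185 mcg/mL.
Trough 86.2 mcg/mL vs MEC 121 mcg/mL: subtherapeutic.

86.2 mcg/mL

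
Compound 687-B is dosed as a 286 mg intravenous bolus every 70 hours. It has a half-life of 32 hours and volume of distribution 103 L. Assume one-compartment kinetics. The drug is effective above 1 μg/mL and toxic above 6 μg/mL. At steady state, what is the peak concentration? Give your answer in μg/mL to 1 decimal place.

3.6 μg/mL

τ/t½ = 70/32 ≈ 2.1875, so fraction remaining f = (1/2)^(70/32) ≈ 0.2195.
Accumulation ratio R = 1/(1 − f) ≈ 1/0.7805 ≈ 1.2812.
Each bolus raises the concentration by D/Vd = 286/103 ≈ 2.777 μg/mL.
Cmax,ss = C₀/(1 − f) ≈ 2.777/0.7805 ≈ 3.558 μg/mL.
Peak 3.6 μg/mL vs MTC 6 μg/mL: below toxic threshold.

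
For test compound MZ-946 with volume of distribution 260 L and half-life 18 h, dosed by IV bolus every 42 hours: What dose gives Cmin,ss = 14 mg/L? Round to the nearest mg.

τ/t½ = 42/18 ≈ 2.3333, so f = (1/2)^(42/18) ≈ 0.198425.
Cmin,ss = (D/Vd)·f/(1−f), so D = Cmin,ss·Vd·(1−f)/f.
D = 14 × 260 × (1−f)/f ≈ 14 × 260 × 4.03969 ≈ 14704.47 mg.

14704 mg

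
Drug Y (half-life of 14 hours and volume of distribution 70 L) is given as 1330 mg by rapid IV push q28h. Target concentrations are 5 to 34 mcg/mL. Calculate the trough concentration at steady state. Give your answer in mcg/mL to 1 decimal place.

6.3 mcg/mL

τ = 28 h = 2 half-lives, so f = (1/2)^2 = 0.25.
At steady state, R = 1/(1 − 0.25) = 4/3.
Single-dose peak C₀ = D/Vd = 1330/70 = 19 mcg/mL.
Steady-state peak Cmax,ss = C₀·R = 19 × 4/3 ≈ 25.333 mcg/mL.
Steady-state trough Cmin,ss = Cmax,ss·f ≈ 25.333 × 0.25 ≈ 6.333 mcg/mL.
Trough 6.3 mcg/mL vs MEC 5 mcg/mL: adequate.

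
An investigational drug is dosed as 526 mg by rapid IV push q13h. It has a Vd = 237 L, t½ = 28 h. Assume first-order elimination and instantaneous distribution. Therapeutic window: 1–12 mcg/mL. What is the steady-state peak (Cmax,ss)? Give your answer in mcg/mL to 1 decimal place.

τ/t½ = 13/28 ≈ 0.46429, so fraction remaining f = (1/2)^(13/28) ≈ 0.7248.
At steady state, accumulation factor R = 1/(1 − e^(−kτ)) ≈ 3.6337.
Single-dose peak C₀ = D/Vd = 526/237 ≈ 2.219 mcg/mL.
Cmax,ss = C₀/(1 − f) ≈ 2.219/0.2752 ≈ 8.063 mcg/mL.
Peak 8.1 mcg/mL vs MTC 12 mcg/mL: below toxic threshold.

8.1 mcg/mL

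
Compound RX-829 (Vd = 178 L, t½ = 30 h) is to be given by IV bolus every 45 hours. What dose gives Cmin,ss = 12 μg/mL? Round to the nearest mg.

τ/t½ = 45/30 ≈ 1.5, so f = (1/2)^(45/30) ≈ 0.353553.
Cmin,ss = (D/Vd)·f/(1−f), so D = Cmin,ss·Vd·(1−f)/f.
D = 12 × 178 × (1−f)/f ≈ 12 × 178 × 1.82843 ≈ 3905.53 mg.

3906 mg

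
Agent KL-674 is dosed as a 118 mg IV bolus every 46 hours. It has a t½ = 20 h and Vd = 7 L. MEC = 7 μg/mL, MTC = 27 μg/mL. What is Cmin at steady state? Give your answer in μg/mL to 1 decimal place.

Over one 46-h interval, 46/20 ≈ 2.3 half-lives elapse, leaving f ≈ 0.2031 of each dose.
Accumulation ratio R = 1/(1 − f) ≈ 1/0.7969 ≈ 1.2549.
Single-dose peak C₀ = D/Vd = 118/7 ≈ 16.857 μg/mL.
Steady-state peak Cmax,ss = C₀·R ≈ 16.857 × 1.2549 ≈ 21.154 μg/mL.
One interval later, Cmin,ss = Cmax,ss·e^(−kτ) ≈ 21.154 × 0.2031 ≈ 4.296 μg/mL.
Trough 4.3 μg/mL vs MEC 7 μg/mL: subtherapeutic.

4.3 μg/mL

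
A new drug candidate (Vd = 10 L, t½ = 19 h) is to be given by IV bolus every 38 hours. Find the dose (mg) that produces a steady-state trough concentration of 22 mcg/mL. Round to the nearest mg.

τ/t½ = 38/19 ≈ 2, so f = (1/2)^(38/19) ≈ 0.250000.
Cmin,ss = (D/Vd)·f/(1−f), so D = Cmin,ss·Vd·(1−f)/f.
D = 22 × 10 × (1−f)/f ≈ 22 × 10 × 3.00000 ≈ 660.00 mg.

660 mg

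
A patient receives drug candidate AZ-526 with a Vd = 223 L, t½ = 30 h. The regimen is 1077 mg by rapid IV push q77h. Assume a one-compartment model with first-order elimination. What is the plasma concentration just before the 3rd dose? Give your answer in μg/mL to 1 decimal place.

1.0 μg/mL

f = (1/2)^(τ/t½) = (1/2)^(77/30) ≈ 0.1688.
C₀ = D/Vd = 1077/223 ≈ 4.830 μg/mL.
Before the 3rd dose, 2 doses have been given. Superposition: Cmin = C₀·(f + f²).
≈ 4.830 × (0.1688 + 0.0285) ≈ 4.830 × 0.1973 ≈ 0.953 μg/mL.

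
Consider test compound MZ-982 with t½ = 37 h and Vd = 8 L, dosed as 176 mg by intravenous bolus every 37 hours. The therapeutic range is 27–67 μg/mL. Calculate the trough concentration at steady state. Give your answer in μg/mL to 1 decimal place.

The dosing interval is 1 half-life, so f = 2^(−1) = 0.5.
At steady state, R = 1/(1 − 0.5) = 2/1.
Single-dose peak C₀ = D/Vd = 176/8 = 22 μg/mL.
Steady-state peak Cmax,ss = C₀·R = 22 × 2/1 ≈ 44.000 μg/mL.
Steady-state trough Cmin,ss = Cmax,ss·f ≈ 44.000 × 0.5 ≈ 22.000 μg/mL.
Trough 22.0 μg/mL vs MEC 27 μg/mL: subtherapeutic.

22.0 μg/mL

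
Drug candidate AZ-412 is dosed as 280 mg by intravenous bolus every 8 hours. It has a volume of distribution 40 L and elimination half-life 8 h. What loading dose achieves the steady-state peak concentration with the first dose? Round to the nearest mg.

560 mg

f = (1/2)^(8/8) ≈ 0.500000; accumulation ratio R = 1/(1−f) ≈ 2.00000.
Loading dose to hit Cmax,ss on first dose: D_load = D_maint·R ≈ 280 × 2.00000 ≈ 560.00 mg.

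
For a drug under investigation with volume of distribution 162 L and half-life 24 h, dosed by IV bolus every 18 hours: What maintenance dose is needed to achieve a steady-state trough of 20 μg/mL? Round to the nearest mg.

τ/t½ = 18/24 ≈ 0.75, so f = (1/2)^(18/24) ≈ 0.594604.
Cmin,ss = (D/Vd)·f/(1−f), so D = Cmin,ss·Vd·(1−f)/f.
D = 20 × 162 × (1−f)/f ≈ 20 × 162 × 0.68179 ≈ 2209.00 mg.

2209 mg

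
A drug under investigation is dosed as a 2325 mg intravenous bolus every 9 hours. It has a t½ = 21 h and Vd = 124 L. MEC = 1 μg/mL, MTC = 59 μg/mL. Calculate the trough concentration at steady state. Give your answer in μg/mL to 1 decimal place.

Over one 9-h interval, 9/21 ≈ 0.42857 half-lives elapse, leaving f ≈ 0.7430 of each dose.
Single-dose peak C₀ = D/Vd = 2325/124 ≈ 18.750 μg/mL.
Steady-state trough Cmin,ss = C₀·f/(1−f) ≈ 18.750 × 0.7430/0.2570 ≈ 54.207 μg/mL.
Trough 54.2 μg/mL vs MEC 1 μg/mL: adequate.

54.2 μg/mL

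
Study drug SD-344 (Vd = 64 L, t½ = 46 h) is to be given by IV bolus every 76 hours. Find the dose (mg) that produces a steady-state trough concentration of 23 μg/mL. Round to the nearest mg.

τ/t½ = 76/46 ≈ 1.6522, so f = (1/2)^(76/46) ≈ 0.318160.
Cmin,ss = (D/Vd)·f/(1−f), so D = Cmin,ss·Vd·(1−f)/f.
D = 23 × 64 × (1−f)/f ≈ 23 × 64 × 2.14307 ≈ 3154.60 mg.

3155 mg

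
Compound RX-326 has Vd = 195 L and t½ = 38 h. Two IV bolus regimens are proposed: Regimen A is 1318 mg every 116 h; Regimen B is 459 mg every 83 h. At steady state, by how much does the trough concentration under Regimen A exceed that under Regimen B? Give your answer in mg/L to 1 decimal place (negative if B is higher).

Regimen A: f = (1/2)^(116/38) ≈ 0.1205; Cmin,ss = (1318/195)·f/(1−f) ≈ 0.926 mg/L.
Regimen B: f = (1/2)^(83/38) ≈ 0.2200; Cmin,ss = (459/195)·f/(1−f) ≈ 0.664 mg/L.
Difference ≈ 0.926 − 0.664 ≈ 0.262 mg/L.

0.3 mg/L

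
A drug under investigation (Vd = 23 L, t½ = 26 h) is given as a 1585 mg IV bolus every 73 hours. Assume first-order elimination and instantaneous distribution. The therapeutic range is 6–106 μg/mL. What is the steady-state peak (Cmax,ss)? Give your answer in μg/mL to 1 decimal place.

τ/t½ = 73/26 ≈ 2.8077, so fraction remaining f = (1/2)^(73/26) ≈ 0.1428.
Accumulation ratio R = 1/(1 − f) ≈ 1/0.8572 ≈ 1.1666.
Single-dose peak C₀ = D/Vd = 1585/23 ≈ 68.913 μg/mL.
Steady-state peak Cmax,ss = C₀·R ≈ 68.913 × 1.1666 ≈ 80.394 μg/mL.
Peak 80.4 μg/mL vs MTC 106 μg/mL: below toxic threshold.

80.4 μg/mL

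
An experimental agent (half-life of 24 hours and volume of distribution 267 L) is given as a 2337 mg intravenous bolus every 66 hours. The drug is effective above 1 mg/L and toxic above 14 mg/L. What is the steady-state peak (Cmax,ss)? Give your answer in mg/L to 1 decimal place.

τ/t½ = 66/24 ≈ 2.75, so fraction remaining f = (1/2)^(66/24) ≈ 0.1487.
Accumulation ratio R = 1/(1 − f) ≈ 1/0.8513 ≈ 1.1747.
Single-dose peak C₀ = D/Vd = 2337/267 ≈ 8.753 mg/L.
Cmax,ss = C₀/(1 − f) ≈ 8.753/0.8513 ≈ 10.282 mg/L.
Peak 10.3 mg/L vs MTC 14 mg/L: below toxic threshold.

10.3 mg/L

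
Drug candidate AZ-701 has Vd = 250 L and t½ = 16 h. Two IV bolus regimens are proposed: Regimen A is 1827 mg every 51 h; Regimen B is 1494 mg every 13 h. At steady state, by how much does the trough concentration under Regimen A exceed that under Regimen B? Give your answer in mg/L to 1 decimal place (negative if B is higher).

Regimen A: f = (1/2)^(51/16) ≈ 0.1098; Cmin,ss = (1827/250)·f/(1−f) ≈ 0.901 mg/L.
Regimen B: f = (1/2)^(13/16) ≈ 0.5694; Cmin,ss = (1494/250)·f/(1−f) ≈ 7.902 mg/L.
Difference ≈ 0.901 − 7.902 ≈ -7.001 mg/L.

-7.0 mg/L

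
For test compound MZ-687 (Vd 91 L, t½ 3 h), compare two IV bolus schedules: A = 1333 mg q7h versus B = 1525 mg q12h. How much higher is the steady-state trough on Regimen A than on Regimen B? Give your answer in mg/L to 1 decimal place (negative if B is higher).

2.5 mg/L

Regimen A: f = (1/2)^(7/3) ≈ 0.1984; Cmin,ss = (1333/91)·f/(1−f) ≈ 3.626 mg/L.
Regimen B: f = (1/2)^(12/3) ≈ 0.0625; Cmin,ss = (1525/91)·f/(1−f) ≈ 1.117 mg/L.
Difference ≈ 3.626 − 1.117 ≈ 2.509 mg/L.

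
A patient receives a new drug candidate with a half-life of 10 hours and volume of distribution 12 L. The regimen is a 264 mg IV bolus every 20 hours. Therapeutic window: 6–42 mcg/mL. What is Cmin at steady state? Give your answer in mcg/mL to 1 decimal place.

τ = 20 h = 2 half-lives, so f = (1/2)^2 = 0.25.
At steady state, R = 1/(1 − 0.25) = 4/3.
Single-dose peak C₀ = D/Vd = 264/12 = 22 mcg/mL.
Steady-state peak Cmax,ss = C₀·R = 22 × 4/3 ≈ 29.333 mcg/mL.
Steady-state trough Cmin,ss = Cmax,ss·f ≈ 29.333 × 0.25 ≈ 7.333 mcg/mL.
Trough 7.3 mcg/mL vs MEC 6 mcg/mL: adequate.

7.3 mcg/mL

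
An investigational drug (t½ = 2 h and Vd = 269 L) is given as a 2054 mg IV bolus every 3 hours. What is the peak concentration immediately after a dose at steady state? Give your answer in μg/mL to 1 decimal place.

k = ln2/t½ = ln2/2 ≈ 0.346574 h⁻¹; fraction remaining f = e^(−kτ) = e^(−0.346574×3) ≈ 0.3536.
Accumulation ratio R = 1/(1 − f) ≈ 1/0.6464 ≈ 1.5470.
Single-dose peak C₀ = D/Vd = 2054/269 ≈ 7.636 μg/mL.
Cmax,ss = C₀/(1 − f) ≈ 7.636/0.6464 ≈ 11.813 μg/mL.

11.8 μg/mL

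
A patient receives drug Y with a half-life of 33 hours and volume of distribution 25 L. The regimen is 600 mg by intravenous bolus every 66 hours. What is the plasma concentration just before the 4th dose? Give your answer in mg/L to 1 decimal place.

f = (1/2)^(τ/t½) = (1/2)^(66/33) ≈ 0.2500.
C₀ = D/Vd = 600/25 ≈ 24.000 mg/L.
Before the 4th dose, 3 doses have been given. Superposition: Cmin = C₀·(f + f² + … + f^3).
≈ 24.000 × (0.2500 + 0.0625 + 0.0156) ≈ 24.000 × 0.3281 ≈ 7.874 mg/L.

7.9 mg/L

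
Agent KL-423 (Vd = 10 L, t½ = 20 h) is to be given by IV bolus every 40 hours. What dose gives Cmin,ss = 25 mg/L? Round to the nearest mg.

750 mg

τ/t½ = 40/20 ≈ 2, so f = (1/2)^(40/20) ≈ 0.250000.
Cmin,ss = (D/Vd)·f/(1−f), so D = Cmin,ss·Vd·(1−f)/f.
D = 25 × 10 × (1−f)/f ≈ 25 × 10 × 3.00000 ≈ 750.00 mg.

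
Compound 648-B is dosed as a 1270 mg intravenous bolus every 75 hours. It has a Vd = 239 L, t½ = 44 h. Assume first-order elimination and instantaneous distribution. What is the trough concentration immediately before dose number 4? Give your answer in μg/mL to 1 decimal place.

2.3 μg/mL

f = (1/2)^(τ/t½) = (1/2)^(75/44) ≈ 0.3068.
C₀ = D/Vd = 1270/239 ≈ 5.314 μg/mL.
Before the 4th dose, 3 doses have been given. Superposition: Cmin = C₀·(f + f² + … + f^3).
≈ 5.314 × (0.3068 + 0.0941 + 0.0289) ≈ 5.314 × 0.4298 ≈ 2.284 μg/mL.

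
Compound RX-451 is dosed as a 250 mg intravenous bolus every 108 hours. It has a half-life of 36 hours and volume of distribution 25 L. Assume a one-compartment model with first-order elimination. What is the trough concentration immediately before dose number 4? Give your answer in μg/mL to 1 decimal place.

1.4 μg/mL

f = (1/2)^(τ/t½) = (1/2)^(108/36) ≈ 0.1250.
C₀ = D/Vd = 250/25 ≈ 10.000 μg/mL.
Before the 4th dose, 3 doses have been given. Superposition: Cmin = C₀·(f + f² + … + f^3).
≈ 10.000 × (0.1250 + 0.0156 + 0.0020) ≈ 10.000 × 0.1426 ≈ 1.426 μg/mL.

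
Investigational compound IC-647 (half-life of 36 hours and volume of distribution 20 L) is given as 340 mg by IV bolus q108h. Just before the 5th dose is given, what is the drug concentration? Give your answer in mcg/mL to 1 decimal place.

f = (1/2)^(τ/t½) = (1/2)^(108/36) ≈ 0.1250.
C₀ = D/Vd = 340/20 ≈ 17.000 mcg/mL.
Before the 5th dose, 4 doses have been given. Superposition: Cmin = C₀·(f + f² + … + f^4).
≈ 17.000 × (0.1250 + 0.0156 + 0.0020 + 0.0002) ≈ 17.000 × 0.1428 ≈ 2.428 mcg/mL.

2.4 mcg/mL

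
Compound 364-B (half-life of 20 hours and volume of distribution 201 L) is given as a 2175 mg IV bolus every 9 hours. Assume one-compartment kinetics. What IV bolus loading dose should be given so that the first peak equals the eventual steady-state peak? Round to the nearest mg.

8117 mg

f = (1/2)^(9/20) ≈ 0.732043; accumulation ratio R = 1/(1−f) ≈ 3.73194.
Loading dose to hit Cmax,ss on first dose: D_load = D_maint·R ≈ 2175 × 3.73194 ≈ 8116.97 mg.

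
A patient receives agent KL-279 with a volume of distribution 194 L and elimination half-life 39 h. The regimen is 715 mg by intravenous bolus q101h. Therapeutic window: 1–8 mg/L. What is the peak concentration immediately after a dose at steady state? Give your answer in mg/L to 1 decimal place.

k = ln2/t½ = ln2/39 ≈ 0.017773 h⁻¹; fraction remaining f = e^(−kτ) = e^(−0.017773×101) ≈ 0.1661.
Accumulation ratio R = 1/(1 − f) ≈ 1/0.8339 ≈ 1.1992.
Each bolus raises the concentration by D/Vd = 715/194 ≈ 3.686 mg/L.
Steady-state peak Cmax,ss = C₀·R ≈ 3.686 × 1.1992 ≈ 4.420 mg/L.
Peak 4.4 mg/L vs MTC 8 mg/L: below toxic threshold.

4.4 mg/L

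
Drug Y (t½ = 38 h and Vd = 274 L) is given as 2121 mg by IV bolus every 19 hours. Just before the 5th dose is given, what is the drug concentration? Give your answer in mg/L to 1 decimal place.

14.0 mg/L

f = (1/2)^(τ/t½) = (1/2)^(19/38) ≈ 0.7071.
C₀ = D/Vd = 2121/274 ≈ 7.741 mg/L.
Before the 5th dose, 4 doses have been given. Superposition: Cmin = C₀·(f + f² + … + f^4).
≈ 7.741 × (0.7071 + 0.5000 + 0.3535 + 0.2500) ≈ 7.741 × 1.8106 ≈ 14.016 mg/L.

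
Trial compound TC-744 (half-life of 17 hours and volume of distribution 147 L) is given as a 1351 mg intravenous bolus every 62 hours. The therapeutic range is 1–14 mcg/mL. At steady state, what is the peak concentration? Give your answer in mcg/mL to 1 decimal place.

10.0 mcg/mL

Over one 62-h interval, 62/17 ≈ 3.6471 half-lives elapse, leaving f ≈ 0.0798 of each dose.
At steady state, accumulation factor R = 1/(1 − e^(−kτ)) ≈ 1.0867.
Each bolus raises the concentration by D/Vd = 1351/147 ≈ 9.190 mcg/mL.
Steady-state peak Cmax,ss = C₀·R ≈ 9.190 × 1.0867 ≈ 9.987 mcg/mL.
Peak 10.0 mcg/mL vs MTC 14 mcg/mL: below toxic threshold.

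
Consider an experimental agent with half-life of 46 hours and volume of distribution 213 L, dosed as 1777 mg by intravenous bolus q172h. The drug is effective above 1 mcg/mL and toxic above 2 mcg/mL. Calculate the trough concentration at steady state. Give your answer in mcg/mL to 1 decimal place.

τ/t½ = 172/46 ≈ 3.7391, so fraction remaining f = (1/2)^(172/46) ≈ 0.0749.
Each bolus raises the concentration by D/Vd = 1777/213 ≈ 8.343 mcg/mL.
Steady-state trough Cmin,ss = C₀·f/(1−f) ≈ 8.343 × 0.0749/0.9251 ≈ 0.675 mcg/mL.
Trough 0.7 mcg/mL vs MEC 1 mcg/mL: subtherapeutic.

0.7 mcg/mL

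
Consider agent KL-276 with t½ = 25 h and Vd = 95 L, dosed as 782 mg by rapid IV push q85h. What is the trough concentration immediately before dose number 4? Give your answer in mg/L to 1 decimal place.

0.9 mg/L

f = (1/2)^(τ/t½) = (1/2)^(85/25) ≈ 0.0947.
C₀ = D/Vd = 782/95 ≈ 8.232 mg/L.
Before the 4th dose, 3 doses have been given. Superposition: Cmin = C₀·(f + f² + … + f^3).
≈ 8.232 × (0.0947 + 0.0090 + 0.0008) ≈ 8.232 × 0.1045 ≈ 0.860 mg/L.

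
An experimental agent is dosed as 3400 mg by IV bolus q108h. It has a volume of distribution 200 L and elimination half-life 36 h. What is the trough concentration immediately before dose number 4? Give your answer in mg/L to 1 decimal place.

2.4 mg/L

f = (1/2)^(τ/t½) = (1/2)^(108/36) ≈ 0.1250.
C₀ = D/Vd = 3400/200 ≈ 17.000 mg/L.
Before the 4th dose, 3 doses have been given. Superposition: Cmin = C₀·(f + f² + … + f^3).
≈ 17.000 × (0.1250 + 0.0156 + 0.0020) ≈ 17.000 × 0.1426 ≈ 2.424 mg/L.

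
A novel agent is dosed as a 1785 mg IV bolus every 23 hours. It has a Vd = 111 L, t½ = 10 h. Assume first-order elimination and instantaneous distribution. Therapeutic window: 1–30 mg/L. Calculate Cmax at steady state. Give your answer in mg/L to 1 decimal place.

20.2 mg/L

τ/t½ = 23/10 ≈ 2.3, so fraction remaining f = (1/2)^(23/10) ≈ 0.2031.
Accumulation ratio R = 1/(1 − f) ≈ 1/0.7969 ≈ 1.2549.
Single-dose peak C₀ = D/Vd = 1785/111 ≈ 16.081 mg/L.
Steady-state peak Cmax,ss = C₀·R ≈ 16.081 × 1.2549 ≈ 20.180 mg/L.
Peak 20.2 mg/L vs MTC 30 mg/L: below toxic threshold.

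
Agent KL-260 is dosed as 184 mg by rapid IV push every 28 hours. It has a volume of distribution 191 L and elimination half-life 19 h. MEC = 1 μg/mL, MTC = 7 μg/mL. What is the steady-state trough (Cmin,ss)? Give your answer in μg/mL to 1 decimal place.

0.5 μg/mL

k = ln2/t½ = ln2/19 ≈ 0.036481 h⁻¹; fraction remaining f = e^(−kτ) = e^(−0.036481×28) ≈ 0.3601.
Each bolus raises the concentration by D/Vd = 184/191 ≈ 0.963 μg/mL.
Steady-state trough Cmin,ss = C₀·f/(1−f) ≈ 0.963 × 0.3601/0.6399 ≈ 0.542 μg/mL.
Trough 0.5 μg/mL vs MEC 1 μg/mL: subtherapeutic.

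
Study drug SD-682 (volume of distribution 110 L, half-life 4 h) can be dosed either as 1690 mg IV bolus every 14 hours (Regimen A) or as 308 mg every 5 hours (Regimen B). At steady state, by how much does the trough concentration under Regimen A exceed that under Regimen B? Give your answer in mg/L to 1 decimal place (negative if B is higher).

Regimen A: f = (1/2)^(14/4) ≈ 0.0884; Cmin,ss = (1690/110)·f/(1−f) ≈ 1.490 mg/L.
Regimen B: f = (1/2)^(5/4) ≈ 0.4204; Cmin,ss = (308/110)·f/(1−f) ≈ 2.031 mg/L.
Difference ≈ 1.490 − 2.031 ≈ -0.541 mg/L.

-0.5 mg/L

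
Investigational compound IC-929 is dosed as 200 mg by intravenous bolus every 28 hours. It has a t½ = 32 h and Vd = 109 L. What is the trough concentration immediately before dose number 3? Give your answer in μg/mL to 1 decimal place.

f = (1/2)^(τ/t½) = (1/2)^(28/32) ≈ 0.5453.
C₀ = D/Vd = 200/109 ≈ 1.835 μg/mL.
Before the 3rd dose, 2 doses have been given. Superposition: Cmin = C₀·(f + f²).
≈ 1.835 × (0.5453 + 0.2974) ≈ 1.835 × 0.8427 ≈ 1.546 μg/mL.

1.5 μg/mL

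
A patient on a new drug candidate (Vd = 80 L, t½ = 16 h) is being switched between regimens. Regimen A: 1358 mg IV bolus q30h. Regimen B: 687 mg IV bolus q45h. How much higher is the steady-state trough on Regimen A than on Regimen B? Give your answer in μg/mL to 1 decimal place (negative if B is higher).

Regimen A: f = (1/2)^(30/16) ≈ 0.2726; Cmin,ss = (1358/80)·f/(1−f) ≈ 6.362 μg/mL.
Regimen B: f = (1/2)^(45/16) ≈ 0.1423; Cmin,ss = (687/80)·f/(1−f) ≈ 1.425 μg/mL.
Difference ≈ 6.362 − 1.425 ≈ 4.937 μg/mL.

4.9 μg/mL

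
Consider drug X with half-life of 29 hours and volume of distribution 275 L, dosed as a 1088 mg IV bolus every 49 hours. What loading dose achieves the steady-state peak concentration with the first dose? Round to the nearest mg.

f = (1/2)^(49/29) ≈ 0.310001; accumulation ratio R = 1/(1−f) ≈ 1.44928.
Loading dose to hit Cmax,ss on first dose: D_load = D_maint·R ≈ 1088 × 1.44928 ≈ 1576.82 mg.

1577 mg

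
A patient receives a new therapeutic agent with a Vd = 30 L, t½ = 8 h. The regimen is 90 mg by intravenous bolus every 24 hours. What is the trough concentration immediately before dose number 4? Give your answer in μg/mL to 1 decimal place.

f = (1/2)^(τ/t½) = (1/2)^(24/8) ≈ 0.1250.
C₀ = D/Vd = 90/30 ≈ 3.000 μg/mL.
Before the 4th dose, 3 doses have been given. Superposition: Cmin = C₀·(f + f² + … + f^3).
≈ 3.000 × (0.1250 + 0.0156 + 0.0020) ≈ 3.000 × 0.1426 ≈ 0.428 μg/mL.

0.4 μg/mL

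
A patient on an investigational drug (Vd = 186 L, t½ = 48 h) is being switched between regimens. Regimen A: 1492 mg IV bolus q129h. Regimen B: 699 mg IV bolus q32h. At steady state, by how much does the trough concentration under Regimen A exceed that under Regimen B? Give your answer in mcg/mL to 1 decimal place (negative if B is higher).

-4.9 mcg/mL

Regimen A: f = (1/2)^(129/48) ≈ 0.1552; Cmin,ss = (1492/186)·f/(1−f) ≈ 1.474 mcg/mL.
Regimen B: f = (1/2)^(32/48) ≈ 0.6300; Cmin,ss = (699/186)·f/(1−f) ≈ 6.399 mcg/mL.
Difference ≈ 1.474 − 6.399 ≈ -4.925 mcg/mL.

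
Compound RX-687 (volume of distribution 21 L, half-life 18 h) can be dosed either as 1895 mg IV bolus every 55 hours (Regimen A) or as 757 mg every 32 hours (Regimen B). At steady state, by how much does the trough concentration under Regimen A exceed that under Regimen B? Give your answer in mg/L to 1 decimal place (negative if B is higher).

-2.5 mg/L

Regimen A: f = (1/2)^(55/18) ≈ 0.1203; Cmin,ss = (1895/21)·f/(1−f) ≈ 12.340 mg/L.
Regimen B: f = (1/2)^(32/18) ≈ 0.2916; Cmin,ss = (757/21)·f/(1−f) ≈ 14.838 mg/L.
Difference ≈ 12.340 − 14.838 ≈ -2.498 mg/L.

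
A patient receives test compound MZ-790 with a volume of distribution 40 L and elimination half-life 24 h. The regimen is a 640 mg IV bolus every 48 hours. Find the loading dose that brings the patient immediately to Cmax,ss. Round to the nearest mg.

f = (1/2)^(48/24) ≈ 0.250000; accumulation ratio R = 1/(1−f) ≈ 1.33333.
Loading dose to hit Cmax,ss on first dose: D_load = D_maint·R ≈ 640 × 1.33333 ≈ 853.33 mg.

853 mg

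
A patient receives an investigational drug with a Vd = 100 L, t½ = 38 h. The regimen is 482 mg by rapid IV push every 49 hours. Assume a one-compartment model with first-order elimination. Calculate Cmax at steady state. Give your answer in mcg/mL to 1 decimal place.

τ/t½ = 49/38 ≈ 1.2895, so fraction remaining f = (1/2)^(49/38) ≈ 0.4091.
Accumulation ratio R = 1/(1 − f) ≈ 1/0.5909 ≈ 1.6923.
Single-dose peak C₀ = D/Vd = 482/100 ≈ 4.820 mcg/mL.
Steady-state peak Cmax,ss = C₀·R ≈ 4.820 × 1.6923 ≈ 8.157 mcg/mL.

8.2 mcg/mL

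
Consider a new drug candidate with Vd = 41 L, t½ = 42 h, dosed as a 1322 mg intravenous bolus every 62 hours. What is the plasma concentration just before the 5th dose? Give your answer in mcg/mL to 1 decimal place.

17.8 mcg/mL

f = (1/2)^(τ/t½) = (1/2)^(62/42) ≈ 0.3594.
C₀ = D/Vd = 1322/41 ≈ 32.244 mcg/mL.
Before the 5th dose, 4 doses have been given. Superposition: Cmin = C₀·(f + f² + … + f^4).
≈ 32.244 × (0.3594 + 0.1292 + 0.0464 + 0.0167) ≈ 32.244 × 0.5517 ≈ 17.789 mcg/mL.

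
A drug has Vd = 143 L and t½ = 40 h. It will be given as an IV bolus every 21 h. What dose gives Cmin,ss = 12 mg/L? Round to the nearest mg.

τ/t½ = 21/40 ≈ 0.525, so f = (1/2)^(21/40) ≈ 0.694959.
Cmin,ss = (D/Vd)·f/(1−f), so D = Cmin,ss·Vd·(1−f)/f.
D = 12 × 143 × (1−f)/f ≈ 12 × 143 × 0.43893 ≈ 753.20 mg.

753 mg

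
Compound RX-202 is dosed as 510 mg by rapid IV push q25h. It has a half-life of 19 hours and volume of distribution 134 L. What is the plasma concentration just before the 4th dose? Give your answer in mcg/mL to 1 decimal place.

f = (1/2)^(τ/t½) = (1/2)^(25/19) ≈ 0.4017.
C₀ = D/Vd = 510/134 ≈ 3.806 mcg/mL.
Before the 4th dose, 3 doses have been given. Superposition: Cmin = C₀·(f + f² + … + f^3).
≈ 3.806 × (0.4017 + 0.1614 + 0.0648) ≈ 3.806 × 0.6279 ≈ 2.390 mcg/mL.

2.4 mcg/mL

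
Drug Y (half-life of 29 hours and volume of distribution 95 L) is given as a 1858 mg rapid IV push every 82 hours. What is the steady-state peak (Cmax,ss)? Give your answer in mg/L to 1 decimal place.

22.8 mg/L

k = ln2/t½ = ln2/29 ≈ 0.023902 h⁻¹; fraction remaining f = e^(−kτ) = e^(−0.023902×82) ≈ 0.1409.
Accumulation ratio R = 1/(1 − f) ≈ 1/0.8591 ≈ 1.1640.
Single-dose peak C₀ = D/Vd = 1858/95 ≈ 19.558 mg/L.
Steady-state peak Cmax,ss = C₀·R ≈ 19.558 × 1.1640 ≈ 22.766 mg/L.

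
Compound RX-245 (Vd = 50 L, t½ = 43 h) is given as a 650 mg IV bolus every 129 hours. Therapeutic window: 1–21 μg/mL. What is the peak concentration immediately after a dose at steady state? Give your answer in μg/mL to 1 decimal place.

The dosing interval is 3 half-lives, so f = 2^(−3) = 0.125.
Accumulation ratio R = 1/(1 − f) = 1/0.875 = 8/7.
Single-dose peak C₀ = D/Vd = 650/50 = 13 μg/mL.
Steady-state peak Cmax,ss = C₀·R = 13 × 8/7 ≈ 14.857 μg/mL.
Peak 14.9 μg/mL vs MTC 21 μg/mL: below toxic threshold.

14.9 μg/mL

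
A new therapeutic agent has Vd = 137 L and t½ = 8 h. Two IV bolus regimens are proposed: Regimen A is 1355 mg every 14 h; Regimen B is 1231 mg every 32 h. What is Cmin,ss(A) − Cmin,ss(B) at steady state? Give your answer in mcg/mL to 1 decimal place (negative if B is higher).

Regimen A: f = (1/2)^(14/8) ≈ 0.2973; Cmin,ss = (1355/137)·f/(1−f) ≈ 4.185 mcg/mL.
Regimen B: f = (1/2)^(32/8) ≈ 0.0625; Cmin,ss = (1231/137)·f/(1−f) ≈ 0.599 mcg/mL.
Difference ≈ 4.185 − 0.599 ≈ 3.586 mcg/mL.

3.6 mcg/mL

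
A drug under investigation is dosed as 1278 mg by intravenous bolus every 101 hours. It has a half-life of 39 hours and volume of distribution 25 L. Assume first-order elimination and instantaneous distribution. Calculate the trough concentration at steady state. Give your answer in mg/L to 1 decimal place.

10.2 mg/L

k = ln2/t½ = ln2/39 ≈ 0.017773 h⁻¹; fraction remaining f = e^(−kτ) = e^(−0.017773×101) ≈ 0.1661.
Single-dose peak C₀ = D/Vd = 1278/25 ≈ 51.120 mg/L.
Steady-state trough Cmin,ss = C₀·f/(1−f) ≈ 51.120 × 0.1661/0.8339 ≈ 10.182 mg/L.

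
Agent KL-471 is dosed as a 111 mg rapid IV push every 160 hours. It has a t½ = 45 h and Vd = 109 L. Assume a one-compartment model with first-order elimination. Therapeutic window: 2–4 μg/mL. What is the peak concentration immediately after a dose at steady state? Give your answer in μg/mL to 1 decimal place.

τ/t½ = 160/45 ≈ 3.5556, so fraction remaining f = (1/2)^(160/45) ≈ 0.0850.
At steady state, accumulation factor R = 1/(1 − e^(−kτ)) ≈ 1.0929.
Single-dose peak C₀ = D/Vd = 111/109 ≈ 1.018 μg/mL.
Steady-state peak Cmax,ss = C₀·R ≈ 1.018 × 1.0929 ≈ 1.113 μg/mL.
Peak 1.1 μg/mL vs MTC 4 μg/mL: below toxic threshold.

1.1 μg/mL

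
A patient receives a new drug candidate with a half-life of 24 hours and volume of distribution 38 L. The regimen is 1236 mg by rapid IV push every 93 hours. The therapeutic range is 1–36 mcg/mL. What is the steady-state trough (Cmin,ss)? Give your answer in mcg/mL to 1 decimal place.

Over one 93-h interval, 93/24 ≈ 3.875 half-lives elapse, leaving f ≈ 0.0682 of each dose.
Each bolus raises the concentration by D/Vd = 1236/38 ≈ 32.526 mcg/mL.
Steady-state trough Cmin,ss = C₀·f/(1−f) ≈ 32.526 × 0.0682/0.9318 ≈ 2.381 mcg/mL.
Trough 2.4 mcg/mL vs MEC 1 mcg/mL: adequate.

2.4 mcg/mL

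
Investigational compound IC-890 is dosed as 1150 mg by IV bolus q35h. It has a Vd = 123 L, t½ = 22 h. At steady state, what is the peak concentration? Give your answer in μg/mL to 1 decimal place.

14.0 μg/mL

τ/t½ = 35/22 ≈ 1.5909, so fraction remaining f = (1/2)^(35/22) ≈ 0.3320.
At steady state, accumulation factor R = 1/(1 − e^(−kτ)) ≈ 1.4970.
Each bolus raises the concentration by D/Vd = 1150/123 ≈ 9.350 μg/mL.
Steady-state peak Cmax,ss = C₀·R ≈ 9.350 × 1.4970 ≈ 13.997 μg/mL.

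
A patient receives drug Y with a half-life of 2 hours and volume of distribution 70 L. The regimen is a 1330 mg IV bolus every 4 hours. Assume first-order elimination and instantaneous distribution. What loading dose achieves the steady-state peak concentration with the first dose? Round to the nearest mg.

1773 mg

f = (1/2)^(4/2) ≈ 0.250000; accumulation ratio R = 1/(1−f) ≈ 1.33333.
Loading dose to hit Cmax,ss on first dose: D_load = D_maint·R ≈ 1330 × 1.33333 ≈ 1773.33 mg.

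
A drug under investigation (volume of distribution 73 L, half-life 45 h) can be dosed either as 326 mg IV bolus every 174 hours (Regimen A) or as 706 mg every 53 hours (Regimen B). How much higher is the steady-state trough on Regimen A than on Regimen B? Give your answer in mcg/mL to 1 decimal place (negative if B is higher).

Regimen A: f = (1/2)^(174/45) ≈ 0.0686; Cmin,ss = (326/73)·f/(1−f) ≈ 0.329 mcg/mL.
Regimen B: f = (1/2)^(53/45) ≈ 0.4420; Cmin,ss = (706/73)·f/(1−f) ≈ 7.661 mcg/mL.
Difference ≈ 0.329 − 7.661 ≈ -7.332 mcg/mL.

-7.3 mcg/mL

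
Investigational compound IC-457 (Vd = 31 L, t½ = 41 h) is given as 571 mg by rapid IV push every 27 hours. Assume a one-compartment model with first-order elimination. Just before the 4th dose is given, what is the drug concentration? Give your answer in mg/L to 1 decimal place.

23.7 mg/L

f = (1/2)^(τ/t½) = (1/2)^(27/41) ≈ 0.6335.
C₀ = D/Vd = 571/31 ≈ 18.419 mg/L.
Before the 4th dose, 3 doses have been given. Superposition: Cmin = C₀·(f + f² + … + f^3).
≈ 18.419 × (0.6335 + 0.4013 + 0.2542) ≈ 18.419 × 1.2890 ≈ 23.742 mg/L.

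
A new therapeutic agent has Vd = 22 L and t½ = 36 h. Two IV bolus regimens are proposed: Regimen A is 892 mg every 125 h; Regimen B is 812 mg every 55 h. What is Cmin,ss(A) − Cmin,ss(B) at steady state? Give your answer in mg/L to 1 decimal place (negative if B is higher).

-15.6 mg/L

Regimen A: f = (1/2)^(125/36) ≈ 0.0901; Cmin,ss = (892/22)·f/(1−f) ≈ 4.015 mg/L.
Regimen B: f = (1/2)^(55/36) ≈ 0.3468; Cmin,ss = (812/22)·f/(1−f) ≈ 19.596 mg/L.
Difference ≈ 4.015 − 19.596 ≈ -15.581 mg/L.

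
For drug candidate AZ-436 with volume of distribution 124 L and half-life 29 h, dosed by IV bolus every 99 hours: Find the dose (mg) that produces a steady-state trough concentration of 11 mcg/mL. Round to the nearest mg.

τ/t½ = 99/29 ≈ 3.4138, so f = (1/2)^(99/29) ≈ 0.093831.
Cmin,ss = (D/Vd)·f/(1−f), so D = Cmin,ss·Vd·(1−f)/f.
D = 11 × 124 × (1−f)/f ≈ 11 × 124 × 9.65746 ≈ 13172.78 mg.

13173 mg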